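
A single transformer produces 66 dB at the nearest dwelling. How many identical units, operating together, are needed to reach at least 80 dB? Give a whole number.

26

Need L₁ + 10·log₁₀ N ≥ 80, i.e. log₁₀ N ≥ 1.40.
N ≥ 10^(14.0/10) = 25.119, so N = 26.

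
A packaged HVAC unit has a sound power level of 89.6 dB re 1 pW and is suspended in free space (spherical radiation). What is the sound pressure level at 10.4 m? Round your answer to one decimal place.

L_p = L_w − 10·log₁₀(4π·r²) with r = 10.4 m.
4π·r² = 1359 m², 10·log₁₀ of that is 31.333 dB.
L_p = 89.6 − 31.333 = 58.27 dB.

58.3 dB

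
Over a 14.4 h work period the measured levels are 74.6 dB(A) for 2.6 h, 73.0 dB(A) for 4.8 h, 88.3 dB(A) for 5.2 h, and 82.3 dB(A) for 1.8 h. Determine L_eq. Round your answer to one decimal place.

L_eq = 10·log₁₀[(1/T)·Σ tᵢ·10^(Lᵢ/10)] with T = 14.4 h.
Σ tᵢ·10^(Lᵢ/10) = 2.6·10^(74.6/10) + 4.8·10^(73.0/10) + 5.2·10^(88.3/10) + 1.8·10^(82.3/10) = 3.992e+09.
L_eq = 10·log₁₀(3.992e+09/14.4) = 84.43 dB(A).

84.4 dB(A)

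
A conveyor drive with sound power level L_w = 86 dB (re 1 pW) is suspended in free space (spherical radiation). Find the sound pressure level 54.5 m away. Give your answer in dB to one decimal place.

The power spreads over a sphere of area 4π·r², so L_p = L_w − 10·log₁₀(4π·r²).
4π·r² = 3.733e+04 m², 10·log₁₀ of that is 45.720 dB.
L_p = 86 − 45.720 = 40.28 dB.

40.3 dB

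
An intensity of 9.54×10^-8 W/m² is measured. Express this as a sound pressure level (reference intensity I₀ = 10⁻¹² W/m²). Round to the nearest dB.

Dividing by I₀ shifts the exponent by 12: I/I₀ = 9.54×10^4.
L = 10·(0.9795 + 4) = 49.80 dB.

50 dB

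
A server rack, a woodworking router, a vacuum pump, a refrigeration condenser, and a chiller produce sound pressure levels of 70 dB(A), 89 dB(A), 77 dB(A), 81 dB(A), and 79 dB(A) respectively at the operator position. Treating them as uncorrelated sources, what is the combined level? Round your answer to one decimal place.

90.3 dB(A)

For uncorrelated sources the intensities add, so convert each level to linear form, sum, and take 10·log₁₀ of the total.
Σ 10^(L/10) = 10^(70/10) + 10^(89/10) + 10^(77/10) + 10^(81/10) + 10^(79/10) = 1.060e+09.
L_total = 10·log₁₀(1.060e+09) = 90.25 dB(A).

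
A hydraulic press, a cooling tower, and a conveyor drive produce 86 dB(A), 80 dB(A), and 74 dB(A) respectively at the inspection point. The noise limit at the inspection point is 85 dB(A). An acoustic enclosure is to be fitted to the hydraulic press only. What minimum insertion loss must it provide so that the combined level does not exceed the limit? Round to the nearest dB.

3 dB

Fixed contribution from the other sources: Σ 10^(L/10) = 10^(80/10) + 10^(74/10) = 1.251e+08 (80.97 dB(A)).
To meet 85 dB(A) overall, the treated hydraulic press may contribute at most 10^(85/10) − 1.251e+08 = 1.911e+08, i.e. 82.81 dB(A).
Required insertion loss = 86 − 82.81 = 3.19 dB.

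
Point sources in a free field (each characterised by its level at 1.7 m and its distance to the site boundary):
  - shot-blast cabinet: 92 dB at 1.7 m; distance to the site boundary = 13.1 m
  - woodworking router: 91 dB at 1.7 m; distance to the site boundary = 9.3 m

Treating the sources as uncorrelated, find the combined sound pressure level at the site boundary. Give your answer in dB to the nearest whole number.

78 dB

Apply inverse-square spreading to bring every level to the receiver, then sum 10^(L/10).
shot-blast cabinet: 92 − 20·log₁₀(13.1/1.7) = 92 − 17.74 = 74.26 dB.
woodworking router: 91 − 20·log₁₀(9.3/1.7) = 91 − 14.76 = 76.24 dB.
Σ 10^(L/10) = 6.876e+07 → L_total = 10·log₁₀(6.876e+07) = 78.37 dB.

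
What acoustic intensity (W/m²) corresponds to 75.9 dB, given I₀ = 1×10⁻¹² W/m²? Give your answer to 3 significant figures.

3.89e-05 W/m²

L = 10·log₁₀(I/I₀) ⇒ I = I₀·10^(L/10) = 10⁻¹² × 10^7.59.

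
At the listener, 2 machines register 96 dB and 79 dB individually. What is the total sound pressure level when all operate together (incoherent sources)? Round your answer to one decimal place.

96.1 dB

Incoherent sources combine by intensity addition: L_total = 10·log₁₀(Σ 10^(L_i/10)).
Σ 10^(L/10) = 10^(96/10) + 10^(79/10) = 4.061e+09.
L_total = 10·log₁₀(4.061e+09) = 96.09 dB.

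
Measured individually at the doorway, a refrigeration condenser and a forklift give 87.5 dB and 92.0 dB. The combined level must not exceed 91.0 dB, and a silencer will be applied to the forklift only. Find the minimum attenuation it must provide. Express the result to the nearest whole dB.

4 dB

Fixed contribution from the other source: Σ 10^(L/10) = 10^(87.5/10) = 5.623e+08 (87.50 dB).
The limit corresponds to 10^(91.0/10) = 1.259e+09; subtracting the fixed part leaves 6.966e+08 for the forklift, i.e. 88.43 dB.
So the forklift must be reduced from 92.0 to 88.43 dB: IL = 3.57 dB.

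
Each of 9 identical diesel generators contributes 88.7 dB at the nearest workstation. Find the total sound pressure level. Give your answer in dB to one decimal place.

98.2 dB

N identical incoherent sources raise the level by 10·log₁₀ N.
L_total = 88.7 + 10·log₁₀(9) = 88.7 + 9.542 = 98.24 dB.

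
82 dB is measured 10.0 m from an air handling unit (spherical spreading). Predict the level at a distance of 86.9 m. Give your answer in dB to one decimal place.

63.2 dB

Point-source attenuation: ΔL = 20·log₁₀(r₂/r₁) = 20·log₁₀(86.9/10.0) = 18.780 dB.
L₂ = 82 − 20·log₁₀(86.9/10.0) = 82 − 18.780 = 63.22 dB.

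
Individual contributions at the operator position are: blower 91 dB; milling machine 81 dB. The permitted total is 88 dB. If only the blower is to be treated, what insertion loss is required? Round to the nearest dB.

Everything except the blower sums to 10^(81/10) = 1.259e+08 in linear terms, 81.00 dB.
The limit corresponds to 10^(88/10) = 6.310e+08; subtracting the fixed part leaves 5.051e+08 for the blower, i.e. 87.03 dB.
So the blower must be reduced from 91 to 87.03 dB: IL = 3.97 dB.

4 dB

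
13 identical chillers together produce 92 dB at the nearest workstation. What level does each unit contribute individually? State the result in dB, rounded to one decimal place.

Dividing the total intensity by 13 lowers the level by 10·log₁₀ 13 = 11.139 dB: L₁ = 92 − 11.139.

80.9 dB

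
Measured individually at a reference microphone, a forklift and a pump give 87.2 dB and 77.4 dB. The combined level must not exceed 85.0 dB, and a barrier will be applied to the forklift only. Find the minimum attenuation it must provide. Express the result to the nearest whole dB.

3 dB

The untreated sources together contribute 10^(77.4/10) = 5.495e+07, i.e. 77.40 dB.
To meet 85.0 dB overall, the treated forklift may contribute at most 10^(85.0/10) − 5.495e+07 = 2.613e+08, i.e. 84.17 dB.
Required insertion loss = 87.2 − 84.17 = 3.03 dB.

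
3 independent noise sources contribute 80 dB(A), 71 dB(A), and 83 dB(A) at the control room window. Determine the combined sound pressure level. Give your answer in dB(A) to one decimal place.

84.9 dB(A)

For uncorrelated sources the intensities add, so convert each level to linear form, sum, and take 10·log₁₀ of the total.
Σ 10^(L/10) = 10^(80/10) + 10^(71/10) + 10^(83/10) = 3.121e+08.
L_total = 10·log₁₀(3.121e+08) = 84.94 dB(A).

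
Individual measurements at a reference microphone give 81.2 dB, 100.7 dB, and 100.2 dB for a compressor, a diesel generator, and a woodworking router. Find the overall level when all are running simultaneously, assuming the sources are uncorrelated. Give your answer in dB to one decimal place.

Incoherent sources combine by intensity addition: L_total = 10·log₁₀(Σ 10^(L_i/10)).
Σ 10^(L/10) = 10^(81.2/10) + 10^(100.7/10) + 10^(100.2/10) = 2.235e+10.
L_total = 10·log₁₀(2.235e+10) = 103.49 dB.

103.5 dB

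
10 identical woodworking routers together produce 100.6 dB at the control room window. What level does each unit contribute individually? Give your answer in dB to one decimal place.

For N identical incoherent sources L_total = L₁ + 10·log₁₀ N, so L₁ = 100.6 − 10·log₁₀(10) = 100.6 − 10.000.

90.6 dB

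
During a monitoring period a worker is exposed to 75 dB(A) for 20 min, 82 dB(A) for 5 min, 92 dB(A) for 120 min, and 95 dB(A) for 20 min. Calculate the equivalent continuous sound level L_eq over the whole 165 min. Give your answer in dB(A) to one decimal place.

L_eq = 10·log₁₀[(1/T)·Σ tᵢ·10^(Lᵢ/10)] with T = 165 min.
Σ tᵢ·10^(Lᵢ/10) = 20·10^(75/10) + 5·10^(82/10) + 120·10^(92/10) + 20·10^(95/10) = 2.549e+11.
L_eq = 10·log₁₀(2.549e+11/165) = 91.89 dB(A).

91.9 dB(A)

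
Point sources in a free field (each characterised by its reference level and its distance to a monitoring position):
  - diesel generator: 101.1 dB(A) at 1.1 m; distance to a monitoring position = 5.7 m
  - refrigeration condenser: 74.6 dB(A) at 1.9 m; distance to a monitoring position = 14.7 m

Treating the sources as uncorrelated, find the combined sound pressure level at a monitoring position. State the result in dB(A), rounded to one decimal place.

Apply inverse-square spreading to bring every level to the receiver, then sum 10^(L/10).
diesel generator: 101.1 − 20·log₁₀(5.7/1.1) = 101.1 − 14.29 = 86.81 dB(A).
refrigeration condenser: 74.6 − 20·log₁₀(14.7/1.9) = 74.6 − 17.77 = 56.83 dB(A).
Σ 10^(L/10) = 4.803e+08 → L_total = 10·log₁₀(4.803e+08) = 86.81 dB(A).

86.8 dB(A)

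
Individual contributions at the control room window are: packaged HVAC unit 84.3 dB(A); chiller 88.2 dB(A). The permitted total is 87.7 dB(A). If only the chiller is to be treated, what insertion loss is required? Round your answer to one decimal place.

The untreated sources together contribute 10^(84.3/10) = 2.692e+08, i.e. 84.30 dB(A).
To meet 87.7 dB(A) overall, the treated chiller may contribute at most 10^(87.7/10) − 2.692e+08 = 3.197e+08, i.e. 85.05 dB(A).
So the chiller must be reduced from 88.2 to 85.05 dB(A): IL = 3.15 dB.

3.2 dB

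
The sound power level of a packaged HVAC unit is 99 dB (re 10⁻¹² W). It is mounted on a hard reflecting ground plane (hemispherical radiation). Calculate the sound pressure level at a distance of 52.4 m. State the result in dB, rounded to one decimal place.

L_p = L_w − 10·log₁₀(2π·r²) with r = 52.4 m.
2π·r² = 1.725e+04 m², 10·log₁₀ of that is 42.368 dB.
L_p = 99 − 42.368 = 56.63 dB.

56.6 dB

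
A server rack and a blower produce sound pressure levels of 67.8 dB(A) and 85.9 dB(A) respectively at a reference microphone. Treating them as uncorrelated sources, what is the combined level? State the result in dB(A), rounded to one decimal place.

86.0 dB(A)

Incoherent sources combine by intensity addition: L_total = 10·log₁₀(Σ 10^(L_i/10)).
Σ 10^(L/10) = 10^(67.8/10) + 10^(85.9/10) = 3.951e+08.
L_total = 10·log₁₀(3.951e+08) = 85.97 dB(A).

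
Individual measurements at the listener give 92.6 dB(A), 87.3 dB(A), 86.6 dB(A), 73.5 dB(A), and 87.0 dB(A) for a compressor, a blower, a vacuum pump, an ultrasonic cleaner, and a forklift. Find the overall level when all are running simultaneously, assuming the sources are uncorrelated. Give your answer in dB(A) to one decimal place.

95.2 dB(A)

For uncorrelated sources the intensities add, so convert each level to linear form, sum, and take 10·log₁₀ of the total.
Σ 10^(L/10) = 10^(92.6/10) + 10^(87.3/10) + 10^(86.6/10) + 10^(73.5/10) + 10^(87.0/10) = 3.337e+09.
L_total = 10·log₁₀(3.337e+09) = 95.23 dB(A).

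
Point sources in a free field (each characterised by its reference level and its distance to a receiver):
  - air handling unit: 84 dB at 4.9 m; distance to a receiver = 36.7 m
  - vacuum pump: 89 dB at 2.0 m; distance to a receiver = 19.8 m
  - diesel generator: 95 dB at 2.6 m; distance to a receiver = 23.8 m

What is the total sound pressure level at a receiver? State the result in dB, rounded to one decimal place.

77.0 dB

Propagate each source to the receiver with L = L_ref − 20·log₁₀(r/r_ref), then add intensities.
air handling unit: 84 − 20·log₁₀(36.7/4.9) = 84 − 17.49 = 66.51 dB.
vacuum pump: 89 − 20·log₁₀(19.8/2.0) = 89 − 19.91 = 69.09 dB.
diesel generator: 95 − 20·log₁₀(23.8/2.6) = 95 − 19.23 = 75.77 dB.
Σ 10^(L/10) = 5.032e+07 → L_total = 10·log₁₀(5.032e+07) = 77.02 dB.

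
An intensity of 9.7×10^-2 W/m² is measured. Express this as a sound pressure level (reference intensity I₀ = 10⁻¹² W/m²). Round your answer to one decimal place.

109.9 dB

Dividing by I₀ shifts the exponent by 12: I/I₀ = 9.7×10^10.
L = 10·(0.9868 + 10) = 109.87 dB.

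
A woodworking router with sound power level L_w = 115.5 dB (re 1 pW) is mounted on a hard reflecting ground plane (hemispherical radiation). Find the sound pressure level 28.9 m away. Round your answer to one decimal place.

L_p = L_w − 10·log₁₀(2π·r²) with r = 28.9 m.
2π·r² = 5248 m², 10·log₁₀ of that is 37.200 dB.
L_p = 115.5 − 37.200 = 78.30 dB.

78.3 dB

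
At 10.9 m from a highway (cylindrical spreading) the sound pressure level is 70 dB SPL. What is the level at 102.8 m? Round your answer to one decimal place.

Cylindrical spreading from a line source gives a 10·log₁₀(r₂/r₁) drop.
L₂ = 70 − 10·log₁₀(102.8/10.9) = 70 − 9.746 = 60.25 dB SPL.

60.3 dB SPL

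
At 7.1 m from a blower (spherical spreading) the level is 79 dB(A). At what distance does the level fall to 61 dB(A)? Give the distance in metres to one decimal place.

56.4 m

For a point source L₁ − L₂ = 20·log₁₀(r₂/r₁), so r₂ = r₁·10^((L₁−L₂)/20).
r₂ = 7.1·10^((79−61)/20) = 7.1·10^(18.0/20) = 56.40 m.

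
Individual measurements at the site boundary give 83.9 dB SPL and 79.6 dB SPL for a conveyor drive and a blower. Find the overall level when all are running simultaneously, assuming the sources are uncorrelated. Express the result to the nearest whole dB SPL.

85 dB SPL

Incoherent sources combine by intensity addition: L_total = 10·log₁₀(Σ 10^(L_i/10)).
Σ 10^(L/10) = 10^(83.9/10) + 10^(79.6/10) = 3.367e+08.
L_total = 10·log₁₀(3.367e+08) = 85.27 dB SPL.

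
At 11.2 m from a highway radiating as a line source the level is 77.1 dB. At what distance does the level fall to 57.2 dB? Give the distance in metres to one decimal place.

1094.5 m

Line-source spreading drops the level by 10·log₁₀(r₂/r₁); inverting, r₂/r₁ = 10^(ΔL/10).
r₂ = 11.2·10^((77.1−57.2)/10) = 11.2·10^(19.9/10) = 1094.51 m.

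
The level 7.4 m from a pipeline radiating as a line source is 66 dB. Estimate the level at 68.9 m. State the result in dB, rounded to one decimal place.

56.3 dB

Line-source attenuation: ΔL = 10·log₁₀(r₂/r₁) = 10·log₁₀(68.9/7.4) = 9.690 dB.
L₂ = 66 − 10·log₁₀(68.9/7.4) = 66 − 9.690 = 56.31 dB.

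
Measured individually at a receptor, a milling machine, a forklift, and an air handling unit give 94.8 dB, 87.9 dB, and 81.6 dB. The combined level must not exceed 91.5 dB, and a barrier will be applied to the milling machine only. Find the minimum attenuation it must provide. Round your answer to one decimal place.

The untreated sources together contribute 10^(87.9/10) + 10^(81.6/10) = 7.611e+08, i.e. 88.81 dB.
To meet 91.5 dB overall, the treated milling machine may contribute at most 10^(91.5/10) − 7.611e+08 = 6.514e+08, i.e. 88.14 dB.
So the milling machine must be reduced from 94.8 to 88.14 dB: IL = 6.66 dB.

6.7 dB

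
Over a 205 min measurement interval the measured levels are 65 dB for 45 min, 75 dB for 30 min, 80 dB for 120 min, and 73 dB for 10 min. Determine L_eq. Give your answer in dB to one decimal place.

The energy average is taken in the linear domain: L_eq = 10·log₁₀[(Σ tᵢ·10^(Lᵢ/10))/T], T = 205 min.
Σ tᵢ·10^(Lᵢ/10) = 45·10^(65/10) + 30·10^(75/10) + 120·10^(80/10) + 10·10^(73/10) = 1.329e+10.
L_eq = 10·log₁₀(1.329e+10/205) = 78.12 dB.

78.1 dB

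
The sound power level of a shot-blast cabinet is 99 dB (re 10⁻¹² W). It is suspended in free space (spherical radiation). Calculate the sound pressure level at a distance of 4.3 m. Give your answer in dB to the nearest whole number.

75 dB

The power spreads over a sphere of area 4π·r², so L_p = L_w − 10·log₁₀(4π·r²).
4π·r² = 232.4 m², 10·log₁₀ of that is 23.661 dB.
L_p = 99 − 23.661 = 75.34 dB.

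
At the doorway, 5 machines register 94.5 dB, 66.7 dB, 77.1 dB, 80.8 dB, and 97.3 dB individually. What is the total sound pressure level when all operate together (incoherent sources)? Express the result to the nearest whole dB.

Incoherent sources combine by intensity addition: L_total = 10·log₁₀(Σ 10^(L_i/10)).
Σ 10^(L/10) = 10^(94.5/10) + 10^(66.7/10) + 10^(77.1/10) + 10^(80.8/10) + 10^(97.3/10) = 8.365e+09.
L_total = 10·log₁₀(8.365e+09) = 99.22 dB.

99 dB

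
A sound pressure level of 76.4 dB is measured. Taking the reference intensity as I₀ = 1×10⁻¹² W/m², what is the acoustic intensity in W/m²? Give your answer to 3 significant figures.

I = I₀·10^(L/10) = 10⁻¹² × 10^(76.4/10) = 10^(-4.360).

4.37e-05 W/m²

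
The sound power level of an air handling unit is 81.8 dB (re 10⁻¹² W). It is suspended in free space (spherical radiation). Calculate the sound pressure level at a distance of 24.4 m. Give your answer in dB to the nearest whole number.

The power spreads over a sphere of area 4π·r², so L_p = L_w − 10·log₁₀(4π·r²).
4π·r² = 7482 m², 10·log₁₀ of that is 38.740 dB.
L_p = 81.8 − 38.740 = 43.06 dB.

43 dB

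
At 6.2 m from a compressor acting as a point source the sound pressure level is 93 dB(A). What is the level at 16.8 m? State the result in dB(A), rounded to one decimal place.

Spherical spreading from a point source gives a 20·log₁₀(r₂/r₁) drop.
L₂ = 93 − 20·log₁₀(16.8/6.2) = 93 − 8.658 = 84.34 dB(A).

84.3 dB(A)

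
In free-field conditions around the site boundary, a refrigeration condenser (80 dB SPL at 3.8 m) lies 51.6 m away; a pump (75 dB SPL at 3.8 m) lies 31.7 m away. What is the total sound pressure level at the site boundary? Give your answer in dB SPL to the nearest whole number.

Apply inverse-square spreading to bring every level to the receiver, then sum 10^(L/10).
refrigeration condenser: 80 − 20·log₁₀(51.6/3.8) = 80 − 22.66 = 57.34 dB SPL.
pump: 75 − 20·log₁₀(31.7/3.8) = 75 − 18.43 = 56.57 dB SPL.
Σ 10^(L/10) = 9.967e+05 → L_total = 10·log₁₀(9.967e+05) = 59.99 dB SPL.

60 dB SPL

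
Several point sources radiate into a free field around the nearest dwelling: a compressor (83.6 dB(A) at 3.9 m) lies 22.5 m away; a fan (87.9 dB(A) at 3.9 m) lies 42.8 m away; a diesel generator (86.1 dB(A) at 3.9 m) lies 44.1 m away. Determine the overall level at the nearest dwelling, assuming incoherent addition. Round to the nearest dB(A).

First find each source's level at the receiver (point-source: −20·log₁₀(r/r_ref)), then combine on an intensity basis.
compressor: 83.6 − 20·log₁₀(22.5/3.9) = 83.6 − 15.22 = 68.38 dB(A).
fan: 87.9 − 20·log₁₀(42.8/3.9) = 87.9 − 20.81 = 67.09 dB(A).
diesel generator: 86.1 − 20·log₁₀(44.1/3.9) = 86.1 − 21.07 = 65.03 dB(A).
Σ 10^(L/10) = 1.519e+07 → L_total = 10·log₁₀(1.519e+07) = 71.82 dB(A).

72 dB(A)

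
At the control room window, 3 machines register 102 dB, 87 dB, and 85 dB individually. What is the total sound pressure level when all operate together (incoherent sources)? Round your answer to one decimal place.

102.2 dB

For uncorrelated sources the intensities add, so convert each level to linear form, sum, and take 10·log₁₀ of the total.
Σ 10^(L/10) = 10^(102/10) + 10^(87/10) + 10^(85/10) = 1.667e+10.
L_total = 10·log₁₀(1.667e+10) = 102.22 dB.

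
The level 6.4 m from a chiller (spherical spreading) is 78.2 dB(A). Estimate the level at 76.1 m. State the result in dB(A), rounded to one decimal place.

Point-source attenuation: ΔL = 20·log₁₀(r₂/r₁) = 20·log₁₀(76.1/6.4) = 21.504 dB.
L₂ = 78.2 − 20·log₁₀(76.1/6.4) = 78.2 − 21.504 = 56.70 dB(A).

56.7 dB(A)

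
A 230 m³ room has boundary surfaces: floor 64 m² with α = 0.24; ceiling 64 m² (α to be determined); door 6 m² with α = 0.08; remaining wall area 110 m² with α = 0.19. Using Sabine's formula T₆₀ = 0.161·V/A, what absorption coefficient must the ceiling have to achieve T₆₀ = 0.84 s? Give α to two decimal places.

0.11

Required total absorption A = 0.161·230/0.84 = 44.08 m².
Absorption from the other surfaces = 64·0.24 + 6·0.08 + 110·0.19 = 36.74 m², so the ceiling must supply 7.34 m² over 64 m².
α = 7.34/64 = 0.115.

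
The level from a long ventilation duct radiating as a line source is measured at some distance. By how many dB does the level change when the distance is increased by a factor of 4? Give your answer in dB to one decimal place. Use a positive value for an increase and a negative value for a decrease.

Line-source spreading: ΔL = −10·log₁₀(r₂/r₁).
ΔL = −10·log₁₀(4) = -6.02 dB.

-6.0 dB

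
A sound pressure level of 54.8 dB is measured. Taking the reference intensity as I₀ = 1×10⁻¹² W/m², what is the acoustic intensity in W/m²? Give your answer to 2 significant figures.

I/I₀ = 10^(54.8/10) = 3.02e+05, so I = 3.02e+05 × 10⁻¹² W/m².

3.0e-07 W/m²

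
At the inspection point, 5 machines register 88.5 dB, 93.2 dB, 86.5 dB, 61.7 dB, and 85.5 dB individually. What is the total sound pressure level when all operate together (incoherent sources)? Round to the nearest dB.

96 dB

Incoherent sources combine by intensity addition: L_total = 10·log₁₀(Σ 10^(L_i/10)).
Σ 10^(L/10) = 10^(88.5/10) + 10^(93.2/10) + 10^(86.5/10) + 10^(61.7/10) + 10^(85.5/10) = 3.600e+09.
L_total = 10·log₁₀(3.600e+09) = 95.56 dB.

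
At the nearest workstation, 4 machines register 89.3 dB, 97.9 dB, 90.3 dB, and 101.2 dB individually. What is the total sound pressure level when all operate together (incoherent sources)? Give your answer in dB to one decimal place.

103.3 dB

For uncorrelated sources the intensities add, so convert each level to linear form, sum, and take 10·log₁₀ of the total.
Σ 10^(L/10) = 10^(89.3/10) + 10^(97.9/10) + 10^(90.3/10) + 10^(101.2/10) = 2.127e+10.
L_total = 10·log₁₀(2.127e+10) = 103.28 dB.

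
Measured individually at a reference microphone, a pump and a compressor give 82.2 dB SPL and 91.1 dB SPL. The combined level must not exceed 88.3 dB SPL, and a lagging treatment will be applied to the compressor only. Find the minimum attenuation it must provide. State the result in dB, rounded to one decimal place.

4.0 dB

Everything except the compressor sums to 10^(82.2/10) = 1.660e+08 in linear terms, 82.20 dB SPL.
The limit corresponds to 10^(88.3/10) = 6.761e+08; subtracting the fixed part leaves 5.101e+08 for the compressor, i.e. 87.08 dB SPL.
Required insertion loss = 91.1 − 87.08 = 4.02 dB.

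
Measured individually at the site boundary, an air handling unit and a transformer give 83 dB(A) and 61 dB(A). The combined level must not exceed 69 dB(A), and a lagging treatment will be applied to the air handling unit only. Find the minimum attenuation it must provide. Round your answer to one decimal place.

Fixed contribution from the other source: Σ 10^(L/10) = 10^(61/10) = 1.259e+06 (61.00 dB(A)).
To meet 69 dB(A) overall, the treated air handling unit may contribute at most 10^(69/10) − 1.259e+06 = 6.684e+06, i.e. 68.25 dB(A).
Required insertion loss = 83 − 68.25 = 14.75 dB.

14.7 dB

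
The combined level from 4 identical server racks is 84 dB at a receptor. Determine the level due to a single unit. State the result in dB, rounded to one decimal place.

78.0 dB

For N identical incoherent sources L_total = L₁ + 10·log₁₀ N, so L₁ = 84 − 10·log₁₀(4) = 84 − 6.021.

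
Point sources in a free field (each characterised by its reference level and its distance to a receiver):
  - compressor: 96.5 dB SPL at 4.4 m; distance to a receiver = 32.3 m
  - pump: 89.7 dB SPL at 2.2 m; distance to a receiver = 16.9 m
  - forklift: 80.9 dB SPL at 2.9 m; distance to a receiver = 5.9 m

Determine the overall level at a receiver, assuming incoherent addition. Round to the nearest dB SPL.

First find each source's level at the receiver (point-source: −20·log₁₀(r/r_ref)), then combine on an intensity basis.
compressor: 96.5 − 20·log₁₀(32.3/4.4) = 96.5 − 17.31 = 79.19 dB SPL.
pump: 89.7 − 20·log₁₀(16.9/2.2) = 89.7 − 17.71 = 71.99 dB SPL.
forklift: 80.9 − 20·log₁₀(5.9/2.9) = 80.9 − 6.17 = 74.73 dB SPL.
Σ 10^(L/10) = 1.284e+08 → L_total = 10·log₁₀(1.284e+08) = 81.09 dB SPL.

81 dB SPL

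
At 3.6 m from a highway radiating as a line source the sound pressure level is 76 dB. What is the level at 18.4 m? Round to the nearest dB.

69 dB

For a line source, L₂ = L₁ − 10·log₁₀(r₂/r₁).
L₂ = 76 − 10·log₁₀(18.4/3.6) = 76 − 7.085 = 68.91 dB.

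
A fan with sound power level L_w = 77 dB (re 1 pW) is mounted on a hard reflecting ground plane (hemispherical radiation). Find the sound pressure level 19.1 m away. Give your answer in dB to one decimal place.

43.4 dB

L_p = L_w − 10·log₁₀(2π·r²) with r = 19.1 m.
2π·r² = 2292 m², 10·log₁₀ of that is 33.602 dB.
L_p = 77 − 33.602 = 43.40 dB.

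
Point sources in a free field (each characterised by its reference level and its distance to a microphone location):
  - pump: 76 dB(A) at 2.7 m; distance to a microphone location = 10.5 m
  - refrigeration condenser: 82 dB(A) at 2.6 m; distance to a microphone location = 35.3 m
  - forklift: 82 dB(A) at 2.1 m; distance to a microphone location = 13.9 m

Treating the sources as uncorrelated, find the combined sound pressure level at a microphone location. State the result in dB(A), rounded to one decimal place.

Propagate each source to the receiver with L = L_ref − 20·log₁₀(r/r_ref), then add intensities.
pump: 76 − 20·log₁₀(10.5/2.7) = 76 − 11.80 = 64.20 dB(A).
refrigeration condenser: 82 − 20·log₁₀(35.3/2.6) = 82 − 22.66 = 59.34 dB(A).
forklift: 82 − 20·log₁₀(13.9/2.1) = 82 − 16.42 = 65.58 dB(A).
Σ 10^(L/10) = 7.110e+06 → L_total = 10·log₁₀(7.110e+06) = 68.52 dB(A).

68.5 dB(A)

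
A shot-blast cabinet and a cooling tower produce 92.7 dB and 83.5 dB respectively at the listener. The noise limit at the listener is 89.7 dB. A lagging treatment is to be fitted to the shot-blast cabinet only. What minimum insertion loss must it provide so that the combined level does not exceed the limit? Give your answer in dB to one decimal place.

Everything except the shot-blast cabinet sums to 10^(83.5/10) = 2.239e+08 in linear terms, 83.50 dB.
To meet 89.7 dB overall, the treated shot-blast cabinet may contribute at most 10^(89.7/10) − 2.239e+08 = 7.094e+08, i.e. 88.51 dB.
Required insertion loss = 92.7 − 88.51 = 4.19 dB.

4.2 dB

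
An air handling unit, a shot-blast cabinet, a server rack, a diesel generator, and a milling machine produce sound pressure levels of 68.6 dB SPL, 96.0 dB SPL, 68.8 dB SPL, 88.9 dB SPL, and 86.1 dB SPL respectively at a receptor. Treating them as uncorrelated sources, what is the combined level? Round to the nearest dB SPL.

97 dB SPL

Incoherent sources combine by intensity addition: L_total = 10·log₁₀(Σ 10^(L_i/10)).
Σ 10^(L/10) = 10^(68.6/10) + 10^(96.0/10) + 10^(68.8/10) + 10^(88.9/10) + 10^(86.1/10) = 5.180e+09.
L_total = 10·log₁₀(5.180e+09) = 97.14 dB SPL.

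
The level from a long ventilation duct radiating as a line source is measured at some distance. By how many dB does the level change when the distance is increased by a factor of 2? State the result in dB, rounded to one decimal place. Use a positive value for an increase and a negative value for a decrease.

-3.0 dB

A line source loses 3 dB per doubling of distance; generally ΔL = −10·log₁₀(r₂/r₁).
ΔL = −10·log₁₀(2) = -3.01 dB.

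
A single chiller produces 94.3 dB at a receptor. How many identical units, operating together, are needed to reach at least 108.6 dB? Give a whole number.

27

Need L₁ + 10·log₁₀ N ≥ 108.6, i.e. log₁₀ N ≥ 1.43.
N ≥ 10^(14.3/10) = 26.915, so N = 27.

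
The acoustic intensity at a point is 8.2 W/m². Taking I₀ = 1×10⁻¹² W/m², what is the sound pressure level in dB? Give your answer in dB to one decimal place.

129.1 dB

L = 10·log₁₀(I/I₀) = 10·log₁₀(8.2/10⁻¹²) = 10·log₁₀(8.2×10^12).
L = 10·(0.9138 + 12) = 129.14 dB.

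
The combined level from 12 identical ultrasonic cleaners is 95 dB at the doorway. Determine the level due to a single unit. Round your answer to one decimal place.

Dividing the total intensity by 12 lowers the level by 10·log₁₀ 12 = 10.792 dB: L₁ = 95 − 10.792.

84.2 dB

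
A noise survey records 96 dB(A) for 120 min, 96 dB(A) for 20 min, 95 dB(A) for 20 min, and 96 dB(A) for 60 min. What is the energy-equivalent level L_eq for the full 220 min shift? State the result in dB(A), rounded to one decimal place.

95.9 dB(A)

Weight each interval's intensity by its duration and average over T = 220 min:
Σ tᵢ·10^(Lᵢ/10) = 120·10^(96/10) + 20·10^(96/10) + 20·10^(95/10) + 60·10^(96/10) = 8.595e+11.
L_eq = 10·log₁₀(8.595e+11/220) = 95.92 dB(A).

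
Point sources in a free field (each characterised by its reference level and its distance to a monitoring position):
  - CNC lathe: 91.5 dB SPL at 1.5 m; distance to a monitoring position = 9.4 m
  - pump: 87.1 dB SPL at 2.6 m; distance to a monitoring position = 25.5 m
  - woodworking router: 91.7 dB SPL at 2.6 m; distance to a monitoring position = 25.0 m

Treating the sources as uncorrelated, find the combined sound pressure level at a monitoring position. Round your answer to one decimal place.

77.6 dB SPL

Apply inverse-square spreading to bring every level to the receiver, then sum 10^(L/10).
CNC lathe: 91.5 − 20·log₁₀(9.4/1.5) = 91.5 − 15.94 = 75.56 dB SPL.
pump: 87.1 − 20·log₁₀(25.5/2.6) = 87.1 − 19.83 = 67.27 dB SPL.
woodworking router: 91.7 − 20·log₁₀(25.0/2.6) = 91.7 − 19.66 = 72.04 dB SPL.
Σ 10^(L/10) = 5.730e+07 → L_total = 10·log₁₀(5.730e+07) = 77.58 dB SPL.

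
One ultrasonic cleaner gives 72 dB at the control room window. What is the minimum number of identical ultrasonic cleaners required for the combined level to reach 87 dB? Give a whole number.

N identical sources give L₁ + 10·log₁₀ N, so require 10·log₁₀ N ≥ 87 − 72 = 15.0 dB.
N ≥ 10^(15.0/10) = 31.623, so N = 32.

32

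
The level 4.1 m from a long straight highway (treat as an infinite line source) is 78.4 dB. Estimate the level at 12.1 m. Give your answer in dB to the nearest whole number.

74 dB

Cylindrical spreading from a line source gives a 10·log₁₀(r₂/r₁) drop.
L₂ = 78.4 − 10·log₁₀(12.1/4.1) = 78.4 − 4.700 = 73.70 dB.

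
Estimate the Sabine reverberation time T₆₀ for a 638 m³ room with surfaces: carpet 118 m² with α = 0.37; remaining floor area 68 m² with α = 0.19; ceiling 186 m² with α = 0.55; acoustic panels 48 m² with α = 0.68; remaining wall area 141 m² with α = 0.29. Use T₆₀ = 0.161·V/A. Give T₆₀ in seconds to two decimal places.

Total absorption A = 118·0.37 + 68·0.19 + 186·0.55 + 48·0.68 + 141·0.29 = 232.41 m² sabins.
T₆₀ = 0.161·V/A = 0.161·638/232.41 = 0.442 s.

0.44 s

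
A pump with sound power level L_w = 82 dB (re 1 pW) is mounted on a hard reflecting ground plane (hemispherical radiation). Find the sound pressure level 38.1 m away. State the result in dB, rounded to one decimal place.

Free-field hemispherical radiation: L_p = L_w − 10·log₁₀(2π·r²), r = 38.1 m.
2π·r² = 9121 m², 10·log₁₀ of that is 39.600 dB.
L_p = 82 − 39.600 = 42.40 dB.

42.4 dB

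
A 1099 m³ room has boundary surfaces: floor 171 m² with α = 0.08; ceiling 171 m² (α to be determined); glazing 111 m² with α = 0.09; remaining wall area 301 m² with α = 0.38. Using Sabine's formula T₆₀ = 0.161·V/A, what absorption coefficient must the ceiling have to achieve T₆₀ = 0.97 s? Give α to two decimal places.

0.26

From T₆₀ = 0.161·V/A, the target T₆₀ = 0.97 s needs A = 0.161·1099/0.97 = 182.41 m².
Absorption from the other surfaces = 171·0.08 + 111·0.09 + 301·0.38 = 138.05 m², so the ceiling must supply 44.36 m² over 171 m².
α = 44.36/171 = 0.259.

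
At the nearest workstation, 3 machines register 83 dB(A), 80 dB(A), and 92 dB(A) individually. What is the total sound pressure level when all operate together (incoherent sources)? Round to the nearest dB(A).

93 dB(A)

Incoherent sources combine by intensity addition: L_total = 10·log₁₀(Σ 10^(L_i/10)).
Σ 10^(L/10) = 10^(83/10) + 10^(80/10) + 10^(92/10) = 1.884e+09.
L_total = 10·log₁₀(1.884e+09) = 92.75 dB(A).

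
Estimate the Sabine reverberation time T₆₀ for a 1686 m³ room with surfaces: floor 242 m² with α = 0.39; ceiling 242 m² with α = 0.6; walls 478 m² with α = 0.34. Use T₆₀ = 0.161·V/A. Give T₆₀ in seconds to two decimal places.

Total absorption A = 242·0.39 + 242·0.6 + 478·0.34 = 402.10 m² sabins.
T₆₀ = 0.161·V/A = 0.161·1686/402.10 = 0.675 s.

0.68 s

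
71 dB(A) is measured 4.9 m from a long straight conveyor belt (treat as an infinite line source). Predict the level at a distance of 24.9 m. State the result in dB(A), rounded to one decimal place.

63.9 dB(A)

Line-source attenuation: ΔL = 10·log₁₀(r₂/r₁) = 10·log₁₀(24.9/4.9) = 7.060 dB.
L₂ = 71 − 10·log₁₀(24.9/4.9) = 71 − 7.060 = 63.94 dB(A).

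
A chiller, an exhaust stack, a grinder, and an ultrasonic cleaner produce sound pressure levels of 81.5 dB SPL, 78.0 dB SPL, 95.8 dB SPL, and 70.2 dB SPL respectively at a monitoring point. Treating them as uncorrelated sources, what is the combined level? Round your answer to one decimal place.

For uncorrelated sources the intensities add, so convert each level to linear form, sum, and take 10·log₁₀ of the total.
Σ 10^(L/10) = 10^(81.5/10) + 10^(78.0/10) + 10^(95.8/10) + 10^(70.2/10) = 4.017e+09.
L_total = 10·log₁₀(4.017e+09) = 96.04 dB SPL.

96.0 dB SPL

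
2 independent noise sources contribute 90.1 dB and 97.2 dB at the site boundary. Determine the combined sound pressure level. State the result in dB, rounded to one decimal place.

For uncorrelated sources the intensities add, so convert each level to linear form, sum, and take 10·log₁₀ of the total.
Σ 10^(L/10) = 10^(90.1/10) + 10^(97.2/10) = 6.271e+09.
L_total = 10·log₁₀(6.271e+09) = 97.97 dB.

98.0 dB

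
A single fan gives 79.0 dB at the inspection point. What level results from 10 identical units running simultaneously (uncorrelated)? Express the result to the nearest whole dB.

With 10 equal, uncorrelated contributions the intensity is 10× that of one unit, giving a rise of 10·log₁₀ 10.
L_total = 79.0 + 10·log₁₀(10) = 79.0 + 10.000 = 89.00 dB.

89 dB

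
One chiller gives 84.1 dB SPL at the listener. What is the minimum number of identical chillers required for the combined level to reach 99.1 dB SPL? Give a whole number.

32

N identical sources give L₁ + 10·log₁₀ N, so require 10·log₁₀ N ≥ 99.1 − 84.1 = 15.0 dB.
N ≥ 10^(15.0/10) = 31.623, so N = 32.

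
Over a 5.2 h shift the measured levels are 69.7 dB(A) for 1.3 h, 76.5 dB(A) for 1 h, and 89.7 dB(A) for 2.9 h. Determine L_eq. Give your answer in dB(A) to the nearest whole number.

87 dB(A)

L_eq = 10·log₁₀[(1/T)·Σ tᵢ·10^(Lᵢ/10)] with T = 5.2 h.
Σ tᵢ·10^(Lᵢ/10) = 1.3·10^(69.7/10) + 1·10^(76.5/10) + 2.9·10^(89.7/10) = 2.763e+09.
L_eq = 10·log₁₀(2.763e+09/5.2) = 87.25 dB(A).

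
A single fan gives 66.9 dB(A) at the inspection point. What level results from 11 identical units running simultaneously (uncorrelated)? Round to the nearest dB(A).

L_total = L₁ + 10·log₁₀ N for N identical incoherent sources.
L_total = 66.9 + 10·log₁₀(11) = 66.9 + 10.414 = 77.31 dB(A).

77 dB(A)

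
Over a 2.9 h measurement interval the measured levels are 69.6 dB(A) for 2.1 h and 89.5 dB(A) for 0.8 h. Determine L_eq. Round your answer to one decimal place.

The energy average is taken in the linear domain: L_eq = 10·log₁₀[(Σ tᵢ·10^(Lᵢ/10))/T], T = 2.9 h.
Σ tᵢ·10^(Lᵢ/10) = 2.1·10^(69.6/10) + 0.8·10^(89.5/10) = 7.322e+08.
L_eq = 10·log₁₀(7.322e+08/2.9) = 84.02 dB(A).

84.0 dB(A)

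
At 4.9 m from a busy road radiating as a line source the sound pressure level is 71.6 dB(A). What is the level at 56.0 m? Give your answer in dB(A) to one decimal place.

61.0 dB(A)

For a line source, L₂ = L₁ − 10·log₁₀(r₂/r₁).
L₂ = 71.6 − 10·log₁₀(56.0/4.9) = 71.6 − 10.580 = 61.02 dB(A).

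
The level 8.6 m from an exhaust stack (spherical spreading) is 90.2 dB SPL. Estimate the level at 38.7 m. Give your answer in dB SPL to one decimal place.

For a point source, L₂ = L₁ − 20·log₁₀(r₂/r₁).
L₂ = 90.2 − 20·log₁₀(38.7/8.6) = 90.2 − 13.064 = 77.14 dB SPL.

77.1 dB SPL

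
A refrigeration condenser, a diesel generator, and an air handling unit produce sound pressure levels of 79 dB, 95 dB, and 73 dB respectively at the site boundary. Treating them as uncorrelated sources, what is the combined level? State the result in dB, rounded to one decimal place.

Incoherent sources combine by intensity addition: L_total = 10·log₁₀(Σ 10^(L_i/10)).
Σ 10^(L/10) = 10^(79/10) + 10^(95/10) + 10^(73/10) = 3.262e+09.
L_total = 10·log₁₀(3.262e+09) = 95.13 dB.

95.1 dB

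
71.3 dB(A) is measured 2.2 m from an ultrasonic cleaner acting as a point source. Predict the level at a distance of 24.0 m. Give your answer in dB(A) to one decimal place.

50.5 dB(A)

For a point source, L₂ = L₁ − 20·log₁₀(r₂/r₁).
L₂ = 71.3 − 20·log₁₀(24.0/2.2) = 71.3 − 20.756 = 50.54 dB(A).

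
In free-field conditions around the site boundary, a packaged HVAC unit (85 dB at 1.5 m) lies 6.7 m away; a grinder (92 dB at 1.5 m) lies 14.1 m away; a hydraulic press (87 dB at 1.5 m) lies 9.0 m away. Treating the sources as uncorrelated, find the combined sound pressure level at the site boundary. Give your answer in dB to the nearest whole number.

Propagate each source to the receiver with L = L_ref − 20·log₁₀(r/r_ref), then add intensities.
packaged HVAC unit: 85 − 20·log₁₀(6.7/1.5) = 85 − 13.00 = 72.00 dB.
grinder: 92 − 20·log₁₀(14.1/1.5) = 92 − 19.46 = 72.54 dB.
hydraulic press: 87 − 20·log₁₀(9.0/1.5) = 87 − 15.56 = 71.44 dB.
Σ 10^(L/10) = 4.771e+07 → L_total = 10·log₁₀(4.771e+07) = 76.79 dB.

77 dB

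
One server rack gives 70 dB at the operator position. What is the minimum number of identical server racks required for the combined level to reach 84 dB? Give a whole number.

26

The shortfall is 84 − 70 = 14.0 dB, and N units add 10·log₁₀ N, so need 10·log₁₀ N ≥ 14.0.
N ≥ 10^(14.0/10) = 25.119, so N = 26.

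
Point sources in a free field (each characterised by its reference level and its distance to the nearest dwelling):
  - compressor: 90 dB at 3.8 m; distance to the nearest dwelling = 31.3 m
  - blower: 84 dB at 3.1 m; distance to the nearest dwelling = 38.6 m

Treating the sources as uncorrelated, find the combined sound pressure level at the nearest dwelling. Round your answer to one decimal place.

First find each source's level at the receiver (point-source: −20·log₁₀(r/r_ref)), then combine on an intensity basis.
compressor: 90 − 20·log₁₀(31.3/3.8) = 90 − 18.32 = 71.68 dB.
blower: 84 − 20·log₁₀(38.6/3.1) = 84 − 21.90 = 62.10 dB.
Σ 10^(L/10) = 1.636e+07 → L_total = 10·log₁₀(1.636e+07) = 72.14 dB.

72.1 dB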